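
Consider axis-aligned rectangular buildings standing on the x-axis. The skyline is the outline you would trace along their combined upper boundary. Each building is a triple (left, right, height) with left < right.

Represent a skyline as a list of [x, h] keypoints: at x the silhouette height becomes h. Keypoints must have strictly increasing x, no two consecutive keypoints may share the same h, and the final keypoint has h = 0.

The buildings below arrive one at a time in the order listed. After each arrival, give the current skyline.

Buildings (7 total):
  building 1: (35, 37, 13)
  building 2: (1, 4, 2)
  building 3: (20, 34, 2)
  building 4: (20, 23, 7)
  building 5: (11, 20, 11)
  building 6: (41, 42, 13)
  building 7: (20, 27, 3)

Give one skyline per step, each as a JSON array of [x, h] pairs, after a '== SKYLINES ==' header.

== SKYLINES ==
[[35,13],[37,0]]
[[1,2],[4,0],[35,13],[37,0]]
[[1,2],[4,0],[20,2],[34,0],[35,13],[37,0]]
[[1,2],[4,0],[20,7],[23,2],[34,0],[35,13],[37,0]]
[[1,2],[4,0],[11,11],[20,7],[23,2],[34,0],[35,13],[37,0]]
[[1,2],[4,0],[11,11],[20,7],[23,2],[34,0],[35,13],[37,0],[41,13],[42,0]]
[[1,2],[4,0],[11,11],[20,7],[23,3],[27,2],[34,0],[35,13],[37,0],[41,13],[42,0]]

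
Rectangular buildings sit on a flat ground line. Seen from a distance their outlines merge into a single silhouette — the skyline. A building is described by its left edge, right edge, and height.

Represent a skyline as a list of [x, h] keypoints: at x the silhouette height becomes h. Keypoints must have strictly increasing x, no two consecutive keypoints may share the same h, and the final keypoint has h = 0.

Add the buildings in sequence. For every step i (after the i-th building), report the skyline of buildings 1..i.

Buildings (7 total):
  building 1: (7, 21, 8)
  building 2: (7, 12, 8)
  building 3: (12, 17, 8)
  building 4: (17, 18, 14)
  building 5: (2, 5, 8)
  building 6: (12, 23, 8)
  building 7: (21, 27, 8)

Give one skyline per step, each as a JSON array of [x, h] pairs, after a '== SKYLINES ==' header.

== SKYLINES ==
[[7,8],[21,0]]
[[7,8],[21,0]]
[[7,8],[21,0]]
[[7,8],[17,14],[18,8],[21,0]]
[[2,8],[5,0],[7,8],[17,14],[18,8],[21,0]]
[[2,8],[5,0],[7,8],[17,14],[18,8],[23,0]]
[[2,8],[5,0],[7,8],[17,14],[18,8],[27,0]]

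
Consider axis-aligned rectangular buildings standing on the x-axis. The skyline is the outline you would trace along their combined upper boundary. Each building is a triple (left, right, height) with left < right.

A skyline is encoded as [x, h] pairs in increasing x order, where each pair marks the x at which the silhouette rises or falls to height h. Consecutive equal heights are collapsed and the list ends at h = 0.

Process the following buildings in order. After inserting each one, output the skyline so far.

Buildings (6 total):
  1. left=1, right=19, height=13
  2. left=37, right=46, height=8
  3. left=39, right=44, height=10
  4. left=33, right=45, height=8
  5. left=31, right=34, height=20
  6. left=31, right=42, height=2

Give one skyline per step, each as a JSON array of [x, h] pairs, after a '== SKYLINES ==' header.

== SKYLINES ==
[[1,13],[19,0]]
[[1,13],[19,0],[37,8],[46,0]]
[[1,13],[19,0],[37,8],[39,10],[44,8],[46,0]]
[[1,13],[19,0],[33,8],[39,10],[44,8],[46,0]]
[[1,13],[19,0],[31,20],[34,8],[39,10],[44,8],[46,0]]
[[1,13],[19,0],[31,20],[34,8],[39,10],[44,8],[46,0]]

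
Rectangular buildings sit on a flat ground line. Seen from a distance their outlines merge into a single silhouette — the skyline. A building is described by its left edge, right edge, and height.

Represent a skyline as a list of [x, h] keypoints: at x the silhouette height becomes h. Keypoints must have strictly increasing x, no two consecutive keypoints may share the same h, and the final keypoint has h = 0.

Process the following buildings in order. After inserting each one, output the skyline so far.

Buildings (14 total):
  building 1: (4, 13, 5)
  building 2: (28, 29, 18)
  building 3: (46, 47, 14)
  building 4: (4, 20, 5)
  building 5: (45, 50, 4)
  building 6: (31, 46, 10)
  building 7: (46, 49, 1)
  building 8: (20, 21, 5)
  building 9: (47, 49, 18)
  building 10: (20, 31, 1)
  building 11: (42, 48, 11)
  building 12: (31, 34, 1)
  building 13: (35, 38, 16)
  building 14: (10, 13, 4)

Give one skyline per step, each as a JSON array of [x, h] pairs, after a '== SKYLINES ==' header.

== SKYLINES ==
[[4,5],[13,0]]
[[4,5],[13,0],[28,18],[29,0]]
[[4,5],[13,0],[28,18],[29,0],[46,14],[47,0]]
[[4,5],[20,0],[28,18],[29,0],[46,14],[47,0]]
[[4,5],[20,0],[28,18],[29,0],[45,4],[46,14],[47,4],[50,0]]
[[4,5],[20,0],[28,18],[29,0],[31,10],[46,14],[47,4],[50,0]]
[[4,5],[20,0],[28,18],[29,0],[31,10],[46,14],[47,4],[50,0]]
[[4,5],[21,0],[28,18],[29,0],[31,10],[46,14],[47,4],[50,0]]
[[4,5],[21,0],[28,18],[29,0],[31,10],[46,14],[47,18],[49,4],[50,0]]
[[4,5],[21,1],[28,18],[29,1],[31,10],[46,14],[47,18],[49,4],[50,0]]
[[4,5],[21,1],[28,18],[29,1],[31,10],[42,11],[46,14],[47,18],[49,4],[50,0]]
[[4,5],[21,1],[28,18],[29,1],[31,10],[42,11],[46,14],[47,18],[49,4],[50,0]]
[[4,5],[21,1],[28,18],[29,1],[31,10],[35,16],[38,10],[42,11],[46,14],[47,18],[49,4],[50,0]]
[[4,5],[21,1],[28,18],[29,1],[31,10],[35,16],[38,10],[42,11],[46,14],[47,18],[49,4],[50,0]]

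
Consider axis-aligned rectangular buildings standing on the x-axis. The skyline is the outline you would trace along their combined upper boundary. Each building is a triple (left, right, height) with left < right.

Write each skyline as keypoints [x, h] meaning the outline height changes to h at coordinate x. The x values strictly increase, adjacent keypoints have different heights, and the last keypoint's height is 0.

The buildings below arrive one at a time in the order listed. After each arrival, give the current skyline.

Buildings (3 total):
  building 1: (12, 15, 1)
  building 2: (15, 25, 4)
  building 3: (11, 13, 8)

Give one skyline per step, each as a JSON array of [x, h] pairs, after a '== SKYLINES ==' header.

== SKYLINES ==
[[12,1],[15,0]]
[[12,1],[15,4],[25,0]]
[[11,8],[13,1],[15,4],[25,0]]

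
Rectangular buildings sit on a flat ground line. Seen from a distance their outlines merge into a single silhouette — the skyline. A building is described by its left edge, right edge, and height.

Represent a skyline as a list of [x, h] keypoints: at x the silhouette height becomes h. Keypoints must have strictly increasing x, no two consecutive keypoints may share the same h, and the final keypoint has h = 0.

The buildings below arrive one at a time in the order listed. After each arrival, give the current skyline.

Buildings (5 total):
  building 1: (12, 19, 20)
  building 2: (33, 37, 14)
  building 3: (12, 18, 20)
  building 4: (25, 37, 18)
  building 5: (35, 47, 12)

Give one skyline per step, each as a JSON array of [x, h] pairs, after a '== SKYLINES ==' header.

== SKYLINES ==
[[12,20],[19,0]]
[[12,20],[19,0],[33,14],[37,0]]
[[12,20],[19,0],[33,14],[37,0]]
[[12,20],[19,0],[25,18],[37,0]]
[[12,20],[19,0],[25,18],[37,12],[47,0]]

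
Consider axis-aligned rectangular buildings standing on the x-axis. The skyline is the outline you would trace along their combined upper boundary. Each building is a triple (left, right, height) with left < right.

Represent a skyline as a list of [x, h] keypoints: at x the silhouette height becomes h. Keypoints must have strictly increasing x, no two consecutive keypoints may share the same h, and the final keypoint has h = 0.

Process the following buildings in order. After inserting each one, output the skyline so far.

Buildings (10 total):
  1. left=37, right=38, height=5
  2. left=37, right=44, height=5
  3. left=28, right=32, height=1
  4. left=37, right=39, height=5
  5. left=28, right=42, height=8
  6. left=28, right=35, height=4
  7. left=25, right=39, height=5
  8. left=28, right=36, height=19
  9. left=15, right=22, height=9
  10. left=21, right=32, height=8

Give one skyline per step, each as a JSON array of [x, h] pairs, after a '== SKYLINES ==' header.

== SKYLINES ==
[[37,5],[38,0]]
[[37,5],[44,0]]
[[28,1],[32,0],[37,5],[44,0]]
[[28,1],[32,0],[37,5],[44,0]]
[[28,8],[42,5],[44,0]]
[[28,8],[42,5],[44,0]]
[[25,5],[28,8],[42,5],[44,0]]
[[25,5],[28,19],[36,8],[42,5],[44,0]]
[[15,9],[22,0],[25,5],[28,19],[36,8],[42,5],[44,0]]
[[15,9],[22,8],[28,19],[36,8],[42,5],[44,0]]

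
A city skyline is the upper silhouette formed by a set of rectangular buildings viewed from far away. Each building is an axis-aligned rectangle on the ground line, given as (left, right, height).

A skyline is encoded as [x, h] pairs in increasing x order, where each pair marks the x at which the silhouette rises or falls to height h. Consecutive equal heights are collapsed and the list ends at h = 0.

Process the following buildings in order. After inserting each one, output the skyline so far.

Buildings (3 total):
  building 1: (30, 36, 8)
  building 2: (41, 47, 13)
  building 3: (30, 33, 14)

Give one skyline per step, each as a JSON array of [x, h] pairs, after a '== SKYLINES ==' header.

== SKYLINES ==
[[30,8],[36,0]]
[[30,8],[36,0],[41,13],[47,0]]
[[30,14],[33,8],[36,0],[41,13],[47,0]]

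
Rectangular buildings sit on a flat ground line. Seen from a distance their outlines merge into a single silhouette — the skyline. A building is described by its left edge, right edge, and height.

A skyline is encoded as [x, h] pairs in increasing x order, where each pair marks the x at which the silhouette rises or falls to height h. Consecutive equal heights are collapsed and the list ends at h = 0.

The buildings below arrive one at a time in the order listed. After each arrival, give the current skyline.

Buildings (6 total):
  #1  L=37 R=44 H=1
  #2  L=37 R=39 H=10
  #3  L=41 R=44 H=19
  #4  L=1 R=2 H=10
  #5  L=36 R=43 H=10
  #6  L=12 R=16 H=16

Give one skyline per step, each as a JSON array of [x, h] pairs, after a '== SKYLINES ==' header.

== SKYLINES ==
[[37,1],[44,0]]
[[37,10],[39,1],[44,0]]
[[37,10],[39,1],[41,19],[44,0]]
[[1,10],[2,0],[37,10],[39,1],[41,19],[44,0]]
[[1,10],[2,0],[36,10],[41,19],[44,0]]
[[1,10],[2,0],[12,16],[16,0],[36,10],[41,19],[44,0]]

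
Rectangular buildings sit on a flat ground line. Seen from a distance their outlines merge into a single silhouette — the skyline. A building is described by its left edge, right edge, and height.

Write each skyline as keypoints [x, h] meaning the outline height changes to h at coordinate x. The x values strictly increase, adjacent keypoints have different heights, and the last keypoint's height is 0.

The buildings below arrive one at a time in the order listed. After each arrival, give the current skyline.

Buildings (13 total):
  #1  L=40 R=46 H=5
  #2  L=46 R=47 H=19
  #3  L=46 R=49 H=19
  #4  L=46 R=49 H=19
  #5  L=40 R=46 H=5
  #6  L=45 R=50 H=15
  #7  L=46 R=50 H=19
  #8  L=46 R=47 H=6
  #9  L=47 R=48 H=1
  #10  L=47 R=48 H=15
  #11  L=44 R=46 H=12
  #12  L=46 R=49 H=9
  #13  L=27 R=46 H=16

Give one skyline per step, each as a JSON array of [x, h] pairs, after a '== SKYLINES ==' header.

== SKYLINES ==
[[40,5],[46,0]]
[[40,5],[46,19],[47,0]]
[[40,5],[46,19],[49,0]]
[[40,5],[46,19],[49,0]]
[[40,5],[46,19],[49,0]]
[[40,5],[45,15],[46,19],[49,15],[50,0]]
[[40,5],[45,15],[46,19],[50,0]]
[[40,5],[45,15],[46,19],[50,0]]
[[40,5],[45,15],[46,19],[50,0]]
[[40,5],[45,15],[46,19],[50,0]]
[[40,5],[44,12],[45,15],[46,19],[50,0]]
[[40,5],[44,12],[45,15],[46,19],[50,0]]
[[27,16],[46,19],[50,0]]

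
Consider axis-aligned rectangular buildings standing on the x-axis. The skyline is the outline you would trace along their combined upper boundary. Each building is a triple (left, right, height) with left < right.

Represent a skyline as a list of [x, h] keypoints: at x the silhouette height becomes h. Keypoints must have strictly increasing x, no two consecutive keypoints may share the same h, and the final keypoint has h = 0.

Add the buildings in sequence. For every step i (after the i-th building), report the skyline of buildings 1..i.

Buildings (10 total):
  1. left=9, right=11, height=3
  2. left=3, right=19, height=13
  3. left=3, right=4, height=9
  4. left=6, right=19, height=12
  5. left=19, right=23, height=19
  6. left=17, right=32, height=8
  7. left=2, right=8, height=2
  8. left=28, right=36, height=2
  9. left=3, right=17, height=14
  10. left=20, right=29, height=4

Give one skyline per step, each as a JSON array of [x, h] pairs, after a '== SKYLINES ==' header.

== SKYLINES ==
[[9,3],[11,0]]
[[3,13],[19,0]]
[[3,13],[19,0]]
[[3,13],[19,0]]
[[3,13],[19,19],[23,0]]
[[3,13],[19,19],[23,8],[32,0]]
[[2,2],[3,13],[19,19],[23,8],[32,0]]
[[2,2],[3,13],[19,19],[23,8],[32,2],[36,0]]
[[2,2],[3,14],[17,13],[19,19],[23,8],[32,2],[36,0]]
[[2,2],[3,14],[17,13],[19,19],[23,8],[32,2],[36,0]]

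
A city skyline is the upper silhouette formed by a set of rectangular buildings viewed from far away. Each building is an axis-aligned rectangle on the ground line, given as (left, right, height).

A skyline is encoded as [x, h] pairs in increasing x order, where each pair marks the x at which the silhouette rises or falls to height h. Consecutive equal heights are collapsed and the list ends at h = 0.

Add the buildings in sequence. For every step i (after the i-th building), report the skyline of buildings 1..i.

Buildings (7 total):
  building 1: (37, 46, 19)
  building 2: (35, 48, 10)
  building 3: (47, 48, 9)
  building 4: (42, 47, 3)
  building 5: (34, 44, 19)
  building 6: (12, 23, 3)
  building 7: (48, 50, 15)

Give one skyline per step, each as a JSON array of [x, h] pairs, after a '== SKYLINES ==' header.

== SKYLINES ==
[[37,19],[46,0]]
[[35,10],[37,19],[46,10],[48,0]]
[[35,10],[37,19],[46,10],[48,0]]
[[35,10],[37,19],[46,10],[48,0]]
[[34,19],[46,10],[48,0]]
[[12,3],[23,0],[34,19],[46,10],[48,0]]
[[12,3],[23,0],[34,19],[46,10],[48,15],[50,0]]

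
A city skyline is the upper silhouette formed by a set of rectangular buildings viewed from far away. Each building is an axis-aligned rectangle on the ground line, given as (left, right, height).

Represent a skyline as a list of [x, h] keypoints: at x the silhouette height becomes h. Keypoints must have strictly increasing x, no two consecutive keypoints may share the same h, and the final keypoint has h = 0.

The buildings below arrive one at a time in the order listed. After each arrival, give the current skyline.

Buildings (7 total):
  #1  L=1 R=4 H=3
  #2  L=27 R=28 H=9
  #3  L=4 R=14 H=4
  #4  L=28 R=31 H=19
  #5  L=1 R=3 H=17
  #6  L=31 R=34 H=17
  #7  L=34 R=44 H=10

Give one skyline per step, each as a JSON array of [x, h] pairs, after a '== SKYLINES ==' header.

== SKYLINES ==
[[1,3],[4,0]]
[[1,3],[4,0],[27,9],[28,0]]
[[1,3],[4,4],[14,0],[27,9],[28,0]]
[[1,3],[4,4],[14,0],[27,9],[28,19],[31,0]]
[[1,17],[3,3],[4,4],[14,0],[27,9],[28,19],[31,0]]
[[1,17],[3,3],[4,4],[14,0],[27,9],[28,19],[31,17],[34,0]]
[[1,17],[3,3],[4,4],[14,0],[27,9],[28,19],[31,17],[34,10],[44,0]]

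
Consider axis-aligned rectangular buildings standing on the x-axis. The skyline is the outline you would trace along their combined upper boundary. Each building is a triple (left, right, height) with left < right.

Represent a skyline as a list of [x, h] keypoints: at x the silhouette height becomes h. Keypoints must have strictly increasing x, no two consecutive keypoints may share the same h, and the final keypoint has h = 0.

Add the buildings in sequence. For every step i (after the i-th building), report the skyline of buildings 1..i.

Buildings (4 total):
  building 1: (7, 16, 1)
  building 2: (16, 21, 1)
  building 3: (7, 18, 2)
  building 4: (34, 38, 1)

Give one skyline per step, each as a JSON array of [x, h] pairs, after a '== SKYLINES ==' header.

== SKYLINES ==
[[7,1],[16,0]]
[[7,1],[21,0]]
[[7,2],[18,1],[21,0]]
[[7,2],[18,1],[21,0],[34,1],[38,0]]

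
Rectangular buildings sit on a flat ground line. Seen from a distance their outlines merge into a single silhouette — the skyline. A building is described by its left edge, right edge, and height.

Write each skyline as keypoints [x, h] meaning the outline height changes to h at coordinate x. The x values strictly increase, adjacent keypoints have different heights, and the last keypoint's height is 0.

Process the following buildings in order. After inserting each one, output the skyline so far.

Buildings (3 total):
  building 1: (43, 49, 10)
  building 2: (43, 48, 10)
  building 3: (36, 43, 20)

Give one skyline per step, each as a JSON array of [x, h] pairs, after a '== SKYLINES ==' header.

== SKYLINES ==
[[43,10],[49,0]]
[[43,10],[49,0]]
[[36,20],[43,10],[49,0]]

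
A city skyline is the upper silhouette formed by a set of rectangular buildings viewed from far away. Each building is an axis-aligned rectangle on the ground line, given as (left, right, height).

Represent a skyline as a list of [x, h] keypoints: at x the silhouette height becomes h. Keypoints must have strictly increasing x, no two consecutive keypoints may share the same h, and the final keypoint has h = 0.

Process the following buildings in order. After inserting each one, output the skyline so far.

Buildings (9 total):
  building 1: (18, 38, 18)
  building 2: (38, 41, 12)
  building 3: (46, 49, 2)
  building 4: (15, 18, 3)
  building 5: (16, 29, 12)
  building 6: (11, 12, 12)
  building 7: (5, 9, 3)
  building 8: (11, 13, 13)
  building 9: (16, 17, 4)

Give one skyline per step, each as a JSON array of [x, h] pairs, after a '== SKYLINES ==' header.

== SKYLINES ==
[[18,18],[38,0]]
[[18,18],[38,12],[41,0]]
[[18,18],[38,12],[41,0],[46,2],[49,0]]
[[15,3],[18,18],[38,12],[41,0],[46,2],[49,0]]
[[15,3],[16,12],[18,18],[38,12],[41,0],[46,2],[49,0]]
[[11,12],[12,0],[15,3],[16,12],[18,18],[38,12],[41,0],[46,2],[49,0]]
[[5,3],[9,0],[11,12],[12,0],[15,3],[16,12],[18,18],[38,12],[41,0],[46,2],[49,0]]
[[5,3],[9,0],[11,13],[13,0],[15,3],[16,12],[18,18],[38,12],[41,0],[46,2],[49,0]]
[[5,3],[9,0],[11,13],[13,0],[15,3],[16,12],[18,18],[38,12],[41,0],[46,2],[49,0]]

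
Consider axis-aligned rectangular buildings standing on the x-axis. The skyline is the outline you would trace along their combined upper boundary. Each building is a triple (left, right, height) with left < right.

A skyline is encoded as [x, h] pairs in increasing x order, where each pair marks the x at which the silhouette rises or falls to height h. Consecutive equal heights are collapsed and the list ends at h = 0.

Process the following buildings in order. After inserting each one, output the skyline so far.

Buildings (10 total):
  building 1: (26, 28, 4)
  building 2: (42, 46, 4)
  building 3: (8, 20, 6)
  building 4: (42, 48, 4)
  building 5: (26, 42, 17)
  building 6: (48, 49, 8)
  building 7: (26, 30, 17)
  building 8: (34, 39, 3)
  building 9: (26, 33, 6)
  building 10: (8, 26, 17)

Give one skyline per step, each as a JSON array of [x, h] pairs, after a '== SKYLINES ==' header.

== SKYLINES ==
[[26,4],[28,0]]
[[26,4],[28,0],[42,4],[46,0]]
[[8,6],[20,0],[26,4],[28,0],[42,4],[46,0]]
[[8,6],[20,0],[26,4],[28,0],[42,4],[48,0]]
[[8,6],[20,0],[26,17],[42,4],[48,0]]
[[8,6],[20,0],[26,17],[42,4],[48,8],[49,0]]
[[8,6],[20,0],[26,17],[42,4],[48,8],[49,0]]
[[8,6],[20,0],[26,17],[42,4],[48,8],[49,0]]
[[8,6],[20,0],[26,17],[42,4],[48,8],[49,0]]
[[8,17],[42,4],[48,8],[49,0]]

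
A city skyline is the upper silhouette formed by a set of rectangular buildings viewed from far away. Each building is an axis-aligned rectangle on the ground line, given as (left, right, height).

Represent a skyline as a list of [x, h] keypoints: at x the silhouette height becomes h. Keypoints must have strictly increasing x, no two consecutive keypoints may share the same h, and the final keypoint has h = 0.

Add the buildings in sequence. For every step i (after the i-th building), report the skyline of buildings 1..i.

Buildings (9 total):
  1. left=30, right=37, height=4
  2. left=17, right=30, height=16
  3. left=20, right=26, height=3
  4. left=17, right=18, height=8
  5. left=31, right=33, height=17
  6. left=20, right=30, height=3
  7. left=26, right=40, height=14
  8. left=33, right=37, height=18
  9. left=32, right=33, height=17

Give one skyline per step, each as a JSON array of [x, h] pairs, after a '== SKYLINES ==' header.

== SKYLINES ==
[[30,4],[37,0]]
[[17,16],[30,4],[37,0]]
[[17,16],[30,4],[37,0]]
[[17,16],[30,4],[37,0]]
[[17,16],[30,4],[31,17],[33,4],[37,0]]
[[17,16],[30,4],[31,17],[33,4],[37,0]]
[[17,16],[30,14],[31,17],[33,14],[40,0]]
[[17,16],[30,14],[31,17],[33,18],[37,14],[40,0]]
[[17,16],[30,14],[31,17],[33,18],[37,14],[40,0]]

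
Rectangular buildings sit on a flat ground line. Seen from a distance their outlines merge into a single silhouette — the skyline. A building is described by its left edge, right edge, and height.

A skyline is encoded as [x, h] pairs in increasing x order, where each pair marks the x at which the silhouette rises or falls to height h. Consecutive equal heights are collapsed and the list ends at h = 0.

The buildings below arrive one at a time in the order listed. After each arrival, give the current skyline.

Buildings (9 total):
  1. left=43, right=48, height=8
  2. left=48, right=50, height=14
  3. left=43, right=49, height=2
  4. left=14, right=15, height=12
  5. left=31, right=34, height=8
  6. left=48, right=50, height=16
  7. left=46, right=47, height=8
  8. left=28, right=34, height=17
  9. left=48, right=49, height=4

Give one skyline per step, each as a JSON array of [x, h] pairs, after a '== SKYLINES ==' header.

== SKYLINES ==
[[43,8],[48,0]]
[[43,8],[48,14],[50,0]]
[[43,8],[48,14],[50,0]]
[[14,12],[15,0],[43,8],[48,14],[50,0]]
[[14,12],[15,0],[31,8],[34,0],[43,8],[48,14],[50,0]]
[[14,12],[15,0],[31,8],[34,0],[43,8],[48,16],[50,0]]
[[14,12],[15,0],[31,8],[34,0],[43,8],[48,16],[50,0]]
[[14,12],[15,0],[28,17],[34,0],[43,8],[48,16],[50,0]]
[[14,12],[15,0],[28,17],[34,0],[43,8],[48,16],[50,0]]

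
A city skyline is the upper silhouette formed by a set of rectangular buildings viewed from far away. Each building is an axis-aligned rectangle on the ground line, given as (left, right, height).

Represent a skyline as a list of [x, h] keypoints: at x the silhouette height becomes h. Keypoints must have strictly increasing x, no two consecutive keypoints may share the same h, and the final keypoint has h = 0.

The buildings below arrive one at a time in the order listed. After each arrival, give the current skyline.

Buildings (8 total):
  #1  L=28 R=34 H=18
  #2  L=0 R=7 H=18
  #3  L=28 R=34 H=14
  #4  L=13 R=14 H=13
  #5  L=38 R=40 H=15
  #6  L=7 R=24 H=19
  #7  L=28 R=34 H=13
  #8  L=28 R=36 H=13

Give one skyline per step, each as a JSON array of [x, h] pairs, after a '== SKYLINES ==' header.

== SKYLINES ==
[[28,18],[34,0]]
[[0,18],[7,0],[28,18],[34,0]]
[[0,18],[7,0],[28,18],[34,0]]
[[0,18],[7,0],[13,13],[14,0],[28,18],[34,0]]
[[0,18],[7,0],[13,13],[14,0],[28,18],[34,0],[38,15],[40,0]]
[[0,18],[7,19],[24,0],[28,18],[34,0],[38,15],[40,0]]
[[0,18],[7,19],[24,0],[28,18],[34,0],[38,15],[40,0]]
[[0,18],[7,19],[24,0],[28,18],[34,13],[36,0],[38,15],[40,0]]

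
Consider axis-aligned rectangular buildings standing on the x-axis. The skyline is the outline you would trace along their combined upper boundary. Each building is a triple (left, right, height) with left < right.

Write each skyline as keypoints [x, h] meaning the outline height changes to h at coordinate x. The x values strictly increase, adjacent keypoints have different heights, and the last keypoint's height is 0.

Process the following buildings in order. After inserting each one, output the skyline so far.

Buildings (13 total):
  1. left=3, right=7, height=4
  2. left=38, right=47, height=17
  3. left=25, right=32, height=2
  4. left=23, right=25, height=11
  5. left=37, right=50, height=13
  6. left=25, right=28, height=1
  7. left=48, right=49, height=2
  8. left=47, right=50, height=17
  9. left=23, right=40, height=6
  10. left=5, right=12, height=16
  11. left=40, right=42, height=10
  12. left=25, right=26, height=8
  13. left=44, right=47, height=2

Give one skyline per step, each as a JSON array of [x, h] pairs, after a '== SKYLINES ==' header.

== SKYLINES ==
[[3,4],[7,0]]
[[3,4],[7,0],[38,17],[47,0]]
[[3,4],[7,0],[25,2],[32,0],[38,17],[47,0]]
[[3,4],[7,0],[23,11],[25,2],[32,0],[38,17],[47,0]]
[[3,4],[7,0],[23,11],[25,2],[32,0],[37,13],[38,17],[47,13],[50,0]]
[[3,4],[7,0],[23,11],[25,2],[32,0],[37,13],[38,17],[47,13],[50,0]]
[[3,4],[7,0],[23,11],[25,2],[32,0],[37,13],[38,17],[47,13],[50,0]]
[[3,4],[7,0],[23,11],[25,2],[32,0],[37,13],[38,17],[50,0]]
[[3,4],[7,0],[23,11],[25,6],[37,13],[38,17],[50,0]]
[[3,4],[5,16],[12,0],[23,11],[25,6],[37,13],[38,17],[50,0]]
[[3,4],[5,16],[12,0],[23,11],[25,6],[37,13],[38,17],[50,0]]
[[3,4],[5,16],[12,0],[23,11],[25,8],[26,6],[37,13],[38,17],[50,0]]
[[3,4],[5,16],[12,0],[23,11],[25,8],[26,6],[37,13],[38,17],[50,0]]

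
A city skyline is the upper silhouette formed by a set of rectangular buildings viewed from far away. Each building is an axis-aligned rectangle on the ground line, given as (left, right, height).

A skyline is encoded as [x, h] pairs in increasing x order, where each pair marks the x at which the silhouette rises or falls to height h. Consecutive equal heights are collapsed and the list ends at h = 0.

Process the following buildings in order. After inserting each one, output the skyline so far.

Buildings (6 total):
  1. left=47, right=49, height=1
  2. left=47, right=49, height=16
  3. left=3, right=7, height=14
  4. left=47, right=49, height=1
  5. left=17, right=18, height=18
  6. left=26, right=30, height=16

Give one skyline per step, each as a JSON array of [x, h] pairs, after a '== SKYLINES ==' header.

== SKYLINES ==
[[47,1],[49,0]]
[[47,16],[49,0]]
[[3,14],[7,0],[47,16],[49,0]]
[[3,14],[7,0],[47,16],[49,0]]
[[3,14],[7,0],[17,18],[18,0],[47,16],[49,0]]
[[3,14],[7,0],[17,18],[18,0],[26,16],[30,0],[47,16],[49,0]]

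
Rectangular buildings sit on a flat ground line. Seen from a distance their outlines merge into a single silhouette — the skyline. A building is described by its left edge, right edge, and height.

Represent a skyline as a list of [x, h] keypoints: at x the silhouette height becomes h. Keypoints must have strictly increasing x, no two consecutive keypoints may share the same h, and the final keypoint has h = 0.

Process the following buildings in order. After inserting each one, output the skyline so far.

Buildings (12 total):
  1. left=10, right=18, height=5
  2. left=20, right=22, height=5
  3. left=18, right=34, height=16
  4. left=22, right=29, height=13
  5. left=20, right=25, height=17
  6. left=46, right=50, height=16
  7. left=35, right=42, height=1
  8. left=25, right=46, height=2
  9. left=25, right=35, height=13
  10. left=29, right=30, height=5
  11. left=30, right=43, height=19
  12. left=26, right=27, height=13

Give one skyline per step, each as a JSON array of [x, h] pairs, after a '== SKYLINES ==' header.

== SKYLINES ==
[[10,5],[18,0]]
[[10,5],[18,0],[20,5],[22,0]]
[[10,5],[18,16],[34,0]]
[[10,5],[18,16],[34,0]]
[[10,5],[18,16],[20,17],[25,16],[34,0]]
[[10,5],[18,16],[20,17],[25,16],[34,0],[46,16],[50,0]]
[[10,5],[18,16],[20,17],[25,16],[34,0],[35,1],[42,0],[46,16],[50,0]]
[[10,5],[18,16],[20,17],[25,16],[34,2],[46,16],[50,0]]
[[10,5],[18,16],[20,17],[25,16],[34,13],[35,2],[46,16],[50,0]]
[[10,5],[18,16],[20,17],[25,16],[34,13],[35,2],[46,16],[50,0]]
[[10,5],[18,16],[20,17],[25,16],[30,19],[43,2],[46,16],[50,0]]
[[10,5],[18,16],[20,17],[25,16],[30,19],[43,2],[46,16],[50,0]]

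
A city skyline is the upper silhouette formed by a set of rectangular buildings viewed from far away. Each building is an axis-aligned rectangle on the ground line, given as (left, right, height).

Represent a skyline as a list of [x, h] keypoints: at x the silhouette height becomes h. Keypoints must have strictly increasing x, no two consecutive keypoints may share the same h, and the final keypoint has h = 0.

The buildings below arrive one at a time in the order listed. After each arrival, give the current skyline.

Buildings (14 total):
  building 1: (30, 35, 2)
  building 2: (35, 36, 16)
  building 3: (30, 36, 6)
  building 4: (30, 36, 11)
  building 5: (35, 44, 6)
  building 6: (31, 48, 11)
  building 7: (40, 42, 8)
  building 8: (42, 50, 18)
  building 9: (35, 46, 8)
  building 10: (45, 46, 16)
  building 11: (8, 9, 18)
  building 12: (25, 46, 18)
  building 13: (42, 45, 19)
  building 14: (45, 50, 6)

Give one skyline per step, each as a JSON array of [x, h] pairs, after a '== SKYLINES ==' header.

== SKYLINES ==
[[30,2],[35,0]]
[[30,2],[35,16],[36,0]]
[[30,6],[35,16],[36,0]]
[[30,11],[35,16],[36,0]]
[[30,11],[35,16],[36,6],[44,0]]
[[30,11],[35,16],[36,11],[48,0]]
[[30,11],[35,16],[36,11],[48,0]]
[[30,11],[35,16],[36,11],[42,18],[50,0]]
[[30,11],[35,16],[36,11],[42,18],[50,0]]
[[30,11],[35,16],[36,11],[42,18],[50,0]]
[[8,18],[9,0],[30,11],[35,16],[36,11],[42,18],[50,0]]
[[8,18],[9,0],[25,18],[50,0]]
[[8,18],[9,0],[25,18],[42,19],[45,18],[50,0]]
[[8,18],[9,0],[25,18],[42,19],[45,18],[50,0]]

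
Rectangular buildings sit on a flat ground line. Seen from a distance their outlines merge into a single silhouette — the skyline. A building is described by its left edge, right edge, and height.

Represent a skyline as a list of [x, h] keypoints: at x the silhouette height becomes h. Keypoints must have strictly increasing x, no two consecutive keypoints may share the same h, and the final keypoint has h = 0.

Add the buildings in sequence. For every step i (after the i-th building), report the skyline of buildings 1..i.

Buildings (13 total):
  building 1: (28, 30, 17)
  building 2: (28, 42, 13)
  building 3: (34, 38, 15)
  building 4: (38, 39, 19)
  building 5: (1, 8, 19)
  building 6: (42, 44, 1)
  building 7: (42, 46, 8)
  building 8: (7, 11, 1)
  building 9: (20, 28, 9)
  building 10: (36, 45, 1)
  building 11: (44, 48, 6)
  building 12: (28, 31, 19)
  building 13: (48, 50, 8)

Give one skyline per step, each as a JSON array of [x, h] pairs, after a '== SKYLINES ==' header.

== SKYLINES ==
[[28,17],[30,0]]
[[28,17],[30,13],[42,0]]
[[28,17],[30,13],[34,15],[38,13],[42,0]]
[[28,17],[30,13],[34,15],[38,19],[39,13],[42,0]]
[[1,19],[8,0],[28,17],[30,13],[34,15],[38,19],[39,13],[42,0]]
[[1,19],[8,0],[28,17],[30,13],[34,15],[38,19],[39,13],[42,1],[44,0]]
[[1,19],[8,0],[28,17],[30,13],[34,15],[38,19],[39,13],[42,8],[46,0]]
[[1,19],[8,1],[11,0],[28,17],[30,13],[34,15],[38,19],[39,13],[42,8],[46,0]]
[[1,19],[8,1],[11,0],[20,9],[28,17],[30,13],[34,15],[38,19],[39,13],[42,8],[46,0]]
[[1,19],[8,1],[11,0],[20,9],[28,17],[30,13],[34,15],[38,19],[39,13],[42,8],[46,0]]
[[1,19],[8,1],[11,0],[20,9],[28,17],[30,13],[34,15],[38,19],[39,13],[42,8],[46,6],[48,0]]
[[1,19],[8,1],[11,0],[20,9],[28,19],[31,13],[34,15],[38,19],[39,13],[42,8],[46,6],[48,0]]
[[1,19],[8,1],[11,0],[20,9],[28,19],[31,13],[34,15],[38,19],[39,13],[42,8],[46,6],[48,8],[50,0]]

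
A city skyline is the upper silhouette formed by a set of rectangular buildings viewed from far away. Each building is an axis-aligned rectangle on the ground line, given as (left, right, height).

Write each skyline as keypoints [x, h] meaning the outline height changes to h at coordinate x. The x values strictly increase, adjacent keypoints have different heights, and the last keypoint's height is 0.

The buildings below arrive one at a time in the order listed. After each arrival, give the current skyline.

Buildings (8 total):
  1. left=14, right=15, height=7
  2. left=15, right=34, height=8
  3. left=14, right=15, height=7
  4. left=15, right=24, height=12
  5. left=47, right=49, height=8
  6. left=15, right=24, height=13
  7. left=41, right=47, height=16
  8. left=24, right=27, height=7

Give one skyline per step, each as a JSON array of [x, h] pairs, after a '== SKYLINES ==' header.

== SKYLINES ==
[[14,7],[15,0]]
[[14,7],[15,8],[34,0]]
[[14,7],[15,8],[34,0]]
[[14,7],[15,12],[24,8],[34,0]]
[[14,7],[15,12],[24,8],[34,0],[47,8],[49,0]]
[[14,7],[15,13],[24,8],[34,0],[47,8],[49,0]]
[[14,7],[15,13],[24,8],[34,0],[41,16],[47,8],[49,0]]
[[14,7],[15,13],[24,8],[34,0],[41,16],[47,8],[49,0]]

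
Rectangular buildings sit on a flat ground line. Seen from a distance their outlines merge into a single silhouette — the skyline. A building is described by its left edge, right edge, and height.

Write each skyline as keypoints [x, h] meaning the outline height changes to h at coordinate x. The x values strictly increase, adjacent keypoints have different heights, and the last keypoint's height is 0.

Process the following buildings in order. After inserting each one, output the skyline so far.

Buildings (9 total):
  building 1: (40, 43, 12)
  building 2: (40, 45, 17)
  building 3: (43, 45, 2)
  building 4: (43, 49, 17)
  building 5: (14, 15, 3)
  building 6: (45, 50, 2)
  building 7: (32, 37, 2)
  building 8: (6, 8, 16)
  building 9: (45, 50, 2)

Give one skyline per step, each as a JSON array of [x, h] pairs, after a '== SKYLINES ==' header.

== SKYLINES ==
[[40,12],[43,0]]
[[40,17],[45,0]]
[[40,17],[45,0]]
[[40,17],[49,0]]
[[14,3],[15,0],[40,17],[49,0]]
[[14,3],[15,0],[40,17],[49,2],[50,0]]
[[14,3],[15,0],[32,2],[37,0],[40,17],[49,2],[50,0]]
[[6,16],[8,0],[14,3],[15,0],[32,2],[37,0],[40,17],[49,2],[50,0]]
[[6,16],[8,0],[14,3],[15,0],[32,2],[37,0],[40,17],[49,2],[50,0]]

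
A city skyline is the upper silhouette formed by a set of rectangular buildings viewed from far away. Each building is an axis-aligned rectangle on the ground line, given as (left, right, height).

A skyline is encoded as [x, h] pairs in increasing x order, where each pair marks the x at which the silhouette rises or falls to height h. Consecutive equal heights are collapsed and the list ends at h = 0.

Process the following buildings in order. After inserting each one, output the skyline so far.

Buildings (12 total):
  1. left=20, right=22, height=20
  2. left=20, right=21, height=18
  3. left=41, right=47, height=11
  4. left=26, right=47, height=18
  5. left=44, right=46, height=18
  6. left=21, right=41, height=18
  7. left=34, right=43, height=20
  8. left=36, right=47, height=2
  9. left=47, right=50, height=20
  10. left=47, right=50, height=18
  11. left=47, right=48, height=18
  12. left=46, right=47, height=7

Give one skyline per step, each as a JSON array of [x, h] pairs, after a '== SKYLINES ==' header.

== SKYLINES ==
[[20,20],[22,0]]
[[20,20],[22,0]]
[[20,20],[22,0],[41,11],[47,0]]
[[20,20],[22,0],[26,18],[47,0]]
[[20,20],[22,0],[26,18],[47,0]]
[[20,20],[22,18],[47,0]]
[[20,20],[22,18],[34,20],[43,18],[47,0]]
[[20,20],[22,18],[34,20],[43,18],[47,0]]
[[20,20],[22,18],[34,20],[43,18],[47,20],[50,0]]
[[20,20],[22,18],[34,20],[43,18],[47,20],[50,0]]
[[20,20],[22,18],[34,20],[43,18],[47,20],[50,0]]
[[20,20],[22,18],[34,20],[43,18],[47,20],[50,0]]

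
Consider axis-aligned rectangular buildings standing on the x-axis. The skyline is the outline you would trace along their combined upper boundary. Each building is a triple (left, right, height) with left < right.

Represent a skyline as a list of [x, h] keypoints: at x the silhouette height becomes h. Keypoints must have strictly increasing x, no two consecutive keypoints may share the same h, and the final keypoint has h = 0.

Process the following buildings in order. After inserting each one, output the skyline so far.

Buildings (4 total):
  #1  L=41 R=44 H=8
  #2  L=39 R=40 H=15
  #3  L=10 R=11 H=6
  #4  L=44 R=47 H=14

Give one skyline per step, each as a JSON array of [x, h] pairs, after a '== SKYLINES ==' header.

== SKYLINES ==
[[41,8],[44,0]]
[[39,15],[40,0],[41,8],[44,0]]
[[10,6],[11,0],[39,15],[40,0],[41,8],[44,0]]
[[10,6],[11,0],[39,15],[40,0],[41,8],[44,14],[47,0]]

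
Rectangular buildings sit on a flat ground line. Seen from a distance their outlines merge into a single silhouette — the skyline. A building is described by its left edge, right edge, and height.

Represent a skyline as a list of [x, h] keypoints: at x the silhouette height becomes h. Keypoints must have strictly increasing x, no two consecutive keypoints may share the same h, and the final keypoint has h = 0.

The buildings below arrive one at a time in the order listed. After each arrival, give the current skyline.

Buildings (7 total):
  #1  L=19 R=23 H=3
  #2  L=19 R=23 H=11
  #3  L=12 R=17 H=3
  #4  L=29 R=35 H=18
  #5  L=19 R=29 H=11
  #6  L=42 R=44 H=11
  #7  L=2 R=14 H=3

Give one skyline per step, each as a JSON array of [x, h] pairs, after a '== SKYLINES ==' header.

== SKYLINES ==
[[19,3],[23,0]]
[[19,11],[23,0]]
[[12,3],[17,0],[19,11],[23,0]]
[[12,3],[17,0],[19,11],[23,0],[29,18],[35,0]]
[[12,3],[17,0],[19,11],[29,18],[35,0]]
[[12,3],[17,0],[19,11],[29,18],[35,0],[42,11],[44,0]]
[[2,3],[17,0],[19,11],[29,18],[35,0],[42,11],[44,0]]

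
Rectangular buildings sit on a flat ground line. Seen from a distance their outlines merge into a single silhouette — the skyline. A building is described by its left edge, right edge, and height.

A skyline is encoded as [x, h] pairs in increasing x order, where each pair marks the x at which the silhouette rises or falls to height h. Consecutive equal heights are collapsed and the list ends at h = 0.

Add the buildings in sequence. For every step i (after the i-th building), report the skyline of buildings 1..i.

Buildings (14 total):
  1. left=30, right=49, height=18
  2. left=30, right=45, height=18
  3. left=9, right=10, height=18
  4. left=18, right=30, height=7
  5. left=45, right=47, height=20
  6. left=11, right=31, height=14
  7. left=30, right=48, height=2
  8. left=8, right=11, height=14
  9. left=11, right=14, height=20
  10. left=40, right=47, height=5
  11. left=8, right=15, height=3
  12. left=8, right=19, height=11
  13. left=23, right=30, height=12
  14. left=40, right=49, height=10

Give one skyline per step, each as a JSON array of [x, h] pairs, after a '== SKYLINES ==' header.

== SKYLINES ==
[[30,18],[49,0]]
[[30,18],[49,0]]
[[9,18],[10,0],[30,18],[49,0]]
[[9,18],[10,0],[18,7],[30,18],[49,0]]
[[9,18],[10,0],[18,7],[30,18],[45,20],[47,18],[49,0]]
[[9,18],[10,0],[11,14],[30,18],[45,20],[47,18],[49,0]]
[[9,18],[10,0],[11,14],[30,18],[45,20],[47,18],[49,0]]
[[8,14],[9,18],[10,14],[30,18],[45,20],[47,18],[49,0]]
[[8,14],[9,18],[10,14],[11,20],[14,14],[30,18],[45,20],[47,18],[49,0]]
[[8,14],[9,18],[10,14],[11,20],[14,14],[30,18],[45,20],[47,18],[49,0]]
[[8,14],[9,18],[10,14],[11,20],[14,14],[30,18],[45,20],[47,18],[49,0]]
[[8,14],[9,18],[10,14],[11,20],[14,14],[30,18],[45,20],[47,18],[49,0]]
[[8,14],[9,18],[10,14],[11,20],[14,14],[30,18],[45,20],[47,18],[49,0]]
[[8,14],[9,18],[10,14],[11,20],[14,14],[30,18],[45,20],[47,18],[49,0]]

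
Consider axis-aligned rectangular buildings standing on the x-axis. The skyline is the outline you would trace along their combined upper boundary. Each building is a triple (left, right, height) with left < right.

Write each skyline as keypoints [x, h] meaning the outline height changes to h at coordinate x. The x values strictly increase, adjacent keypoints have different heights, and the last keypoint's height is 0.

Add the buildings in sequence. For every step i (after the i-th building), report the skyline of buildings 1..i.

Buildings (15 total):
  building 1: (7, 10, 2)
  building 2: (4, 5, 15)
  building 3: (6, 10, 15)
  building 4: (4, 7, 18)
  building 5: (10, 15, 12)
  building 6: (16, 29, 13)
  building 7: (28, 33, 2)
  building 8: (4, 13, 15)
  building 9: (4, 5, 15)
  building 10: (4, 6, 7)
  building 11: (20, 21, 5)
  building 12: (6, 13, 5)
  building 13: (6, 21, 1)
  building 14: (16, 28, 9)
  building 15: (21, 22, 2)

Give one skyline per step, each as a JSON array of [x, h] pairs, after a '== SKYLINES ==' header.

== SKYLINES ==
[[7,2],[10,0]]
[[4,15],[5,0],[7,2],[10,0]]
[[4,15],[5,0],[6,15],[10,0]]
[[4,18],[7,15],[10,0]]
[[4,18],[7,15],[10,12],[15,0]]
[[4,18],[7,15],[10,12],[15,0],[16,13],[29,0]]
[[4,18],[7,15],[10,12],[15,0],[16,13],[29,2],[33,0]]
[[4,18],[7,15],[13,12],[15,0],[16,13],[29,2],[33,0]]
[[4,18],[7,15],[13,12],[15,0],[16,13],[29,2],[33,0]]
[[4,18],[7,15],[13,12],[15,0],[16,13],[29,2],[33,0]]
[[4,18],[7,15],[13,12],[15,0],[16,13],[29,2],[33,0]]
[[4,18],[7,15],[13,12],[15,0],[16,13],[29,2],[33,0]]
[[4,18],[7,15],[13,12],[15,1],[16,13],[29,2],[33,0]]
[[4,18],[7,15],[13,12],[15,1],[16,13],[29,2],[33,0]]
[[4,18],[7,15],[13,12],[15,1],[16,13],[29,2],[33,0]]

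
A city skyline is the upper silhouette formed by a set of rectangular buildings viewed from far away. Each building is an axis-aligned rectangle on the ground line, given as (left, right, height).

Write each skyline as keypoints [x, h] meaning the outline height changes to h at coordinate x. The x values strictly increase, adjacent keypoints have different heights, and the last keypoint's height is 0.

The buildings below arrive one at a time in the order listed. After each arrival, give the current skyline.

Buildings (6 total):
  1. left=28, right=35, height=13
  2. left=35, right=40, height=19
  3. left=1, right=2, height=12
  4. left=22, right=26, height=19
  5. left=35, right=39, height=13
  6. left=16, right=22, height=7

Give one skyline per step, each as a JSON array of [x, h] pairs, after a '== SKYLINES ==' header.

== SKYLINES ==
[[28,13],[35,0]]
[[28,13],[35,19],[40,0]]
[[1,12],[2,0],[28,13],[35,19],[40,0]]
[[1,12],[2,0],[22,19],[26,0],[28,13],[35,19],[40,0]]
[[1,12],[2,0],[22,19],[26,0],[28,13],[35,19],[40,0]]
[[1,12],[2,0],[16,7],[22,19],[26,0],[28,13],[35,19],[40,0]]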